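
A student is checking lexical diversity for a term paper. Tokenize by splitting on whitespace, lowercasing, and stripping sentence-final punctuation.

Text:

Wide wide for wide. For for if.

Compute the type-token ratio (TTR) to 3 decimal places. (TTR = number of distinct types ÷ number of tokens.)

N = 7 tokens, V = 3 types.
TTR = V / N = 3 / 7 = 0.429

0.429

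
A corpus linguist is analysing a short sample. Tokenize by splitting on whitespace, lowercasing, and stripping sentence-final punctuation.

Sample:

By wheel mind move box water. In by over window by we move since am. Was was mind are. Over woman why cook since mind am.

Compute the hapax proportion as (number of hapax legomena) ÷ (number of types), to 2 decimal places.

0.59

Frequencies: by:3, mind:3, move:2, over:2, since:2, am:2, was:2, wheel:1, box:1, water:1, in:1, window:1, we:1, are:1, woman:1, why:1, cook:1
Hapax count = 10; type count = 17.
Ratio = 10 / 17 = 0.59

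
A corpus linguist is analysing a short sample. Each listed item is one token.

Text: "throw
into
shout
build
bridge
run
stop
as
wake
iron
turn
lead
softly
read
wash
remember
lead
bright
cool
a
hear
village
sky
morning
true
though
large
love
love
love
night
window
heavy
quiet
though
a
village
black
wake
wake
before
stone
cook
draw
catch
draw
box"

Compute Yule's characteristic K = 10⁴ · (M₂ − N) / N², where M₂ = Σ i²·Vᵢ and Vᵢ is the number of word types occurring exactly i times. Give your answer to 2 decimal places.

99.59

Frequencies: wake:3, love:3, lead:2, a:2, village:2, though:2, draw:2, throw:1, into:1, shout:1, build:1, bridge:1, run:1, stop:1, as:1, iron:1, turn:1, softly:1, read:1, wash:1, … (18 more, each freq 1)
N = 47. Frequency spectrum: V_1=31, V_2=5, V_3=2
M₂ = 1²·31 + 2²·5 + 3²·2 = 69
K = 10000 × (69 − 47) / 47² = 99.59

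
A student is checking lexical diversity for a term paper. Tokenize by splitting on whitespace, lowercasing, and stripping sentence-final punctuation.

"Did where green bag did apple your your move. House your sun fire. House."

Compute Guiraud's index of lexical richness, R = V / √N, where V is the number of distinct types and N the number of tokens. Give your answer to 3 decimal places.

2.673

N = 14, V = 10.
√N = 3.741657
R = 10 / 3.741657 = 2.673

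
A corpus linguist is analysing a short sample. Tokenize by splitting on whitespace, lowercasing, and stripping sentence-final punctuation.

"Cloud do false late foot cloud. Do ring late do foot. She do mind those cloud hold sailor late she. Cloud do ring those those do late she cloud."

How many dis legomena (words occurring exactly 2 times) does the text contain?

2

Frequencies: do:6, cloud:5, late:4, she:3, those:3, foot:2, ring:2, false:1, mind:1, hold:1, sailor:1
Words with frequency 2: foot, ring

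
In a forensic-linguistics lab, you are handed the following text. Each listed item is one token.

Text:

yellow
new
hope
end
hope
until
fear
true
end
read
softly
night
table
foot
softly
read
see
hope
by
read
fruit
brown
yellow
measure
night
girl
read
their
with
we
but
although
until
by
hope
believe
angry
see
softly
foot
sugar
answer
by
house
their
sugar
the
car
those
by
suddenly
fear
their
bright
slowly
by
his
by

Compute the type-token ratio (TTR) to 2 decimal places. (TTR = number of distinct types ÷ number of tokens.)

N = 58 tokens, V = 35 types.
TTR = V / N = 35 / 58 = 0.60

0.60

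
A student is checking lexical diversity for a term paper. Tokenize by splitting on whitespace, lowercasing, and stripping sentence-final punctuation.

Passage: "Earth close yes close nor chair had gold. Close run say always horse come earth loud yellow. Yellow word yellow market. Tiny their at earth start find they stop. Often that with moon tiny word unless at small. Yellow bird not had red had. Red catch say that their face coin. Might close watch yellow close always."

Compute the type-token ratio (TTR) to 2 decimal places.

N = 57 tokens, V = 37 types.
TTR = V / N = 37 / 57 = 0.65

0.65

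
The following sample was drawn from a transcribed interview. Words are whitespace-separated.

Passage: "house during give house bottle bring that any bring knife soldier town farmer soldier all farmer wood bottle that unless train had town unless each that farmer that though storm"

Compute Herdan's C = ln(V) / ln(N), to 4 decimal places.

N = 30, V = 19.
ln(V) = 2.944439, ln(N) = 3.401197
C = 2.944439 / 3.401197 = 0.8657

0.8657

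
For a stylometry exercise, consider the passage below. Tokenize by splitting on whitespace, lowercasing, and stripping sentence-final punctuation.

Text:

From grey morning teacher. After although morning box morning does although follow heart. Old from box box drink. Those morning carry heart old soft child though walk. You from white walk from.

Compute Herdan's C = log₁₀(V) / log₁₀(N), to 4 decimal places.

0.8644

N = 32, V = 20.
log₁₀(V) = 1.301030, log₁₀(N) = 1.505150
C = 1.301030 / 1.505150 = 0.8644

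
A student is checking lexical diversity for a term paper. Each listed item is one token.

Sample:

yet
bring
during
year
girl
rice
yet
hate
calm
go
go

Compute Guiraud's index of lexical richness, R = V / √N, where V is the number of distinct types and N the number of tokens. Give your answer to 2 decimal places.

N = 11, V = 9.
√N = 3.316625
R = 9 / 3.316625 = 2.71

2.71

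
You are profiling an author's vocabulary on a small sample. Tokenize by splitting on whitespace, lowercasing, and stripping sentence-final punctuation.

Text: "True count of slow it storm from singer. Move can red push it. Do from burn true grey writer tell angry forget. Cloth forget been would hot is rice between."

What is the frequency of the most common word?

Frequencies: true:2, it:2, from:2, forget:2, count:1, of:1, slow:1, storm:1, singer:1, move:1, can:1, red:1, push:1, do:1, burn:1, grey:1, writer:1, tell:1, angry:1, cloth:1, … (6 more, each freq 1)
Most common: 'true' with frequency 2.

2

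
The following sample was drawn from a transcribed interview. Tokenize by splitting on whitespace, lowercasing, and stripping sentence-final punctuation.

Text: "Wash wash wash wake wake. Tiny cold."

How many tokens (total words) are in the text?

Tokens: wash, wash, wash, wake, wake, tiny, cold
N = 7

7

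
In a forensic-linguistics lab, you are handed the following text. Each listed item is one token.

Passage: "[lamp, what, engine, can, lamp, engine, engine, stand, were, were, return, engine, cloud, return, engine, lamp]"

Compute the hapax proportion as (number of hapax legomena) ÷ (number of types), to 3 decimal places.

Frequencies: engine:5, lamp:3, were:2, return:2, what:1, can:1, stand:1, cloud:1
Hapax count = 4; type count = 8.
Ratio = 4 / 8 = 0.500

0.500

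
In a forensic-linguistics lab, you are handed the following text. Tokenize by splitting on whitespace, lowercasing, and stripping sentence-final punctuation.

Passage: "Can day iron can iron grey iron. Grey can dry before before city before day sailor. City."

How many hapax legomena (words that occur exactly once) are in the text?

2

Frequencies: can:3, iron:3, before:3, day:2, grey:2, city:2, dry:1, sailor:1
Hapax (freq=1): dry, sailor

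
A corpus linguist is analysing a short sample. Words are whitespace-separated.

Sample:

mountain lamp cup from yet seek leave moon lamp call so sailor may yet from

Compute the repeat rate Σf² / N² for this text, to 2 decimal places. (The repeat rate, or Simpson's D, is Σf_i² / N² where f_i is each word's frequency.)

0.09

Frequencies: lamp:2, from:2, yet:2, mountain:1, cup:1, seek:1, leave:1, moon:1, call:1, so:1, sailor:1, may:1
Σf² = 21; N² = 225
Repeat rate = 21 / 225 = 0.09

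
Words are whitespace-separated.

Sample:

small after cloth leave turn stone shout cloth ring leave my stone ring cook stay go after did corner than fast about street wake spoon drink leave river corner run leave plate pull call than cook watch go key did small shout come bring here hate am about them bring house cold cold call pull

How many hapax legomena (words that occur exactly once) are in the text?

Frequencies: leave:4, small:2, after:2, cloth:2, stone:2, shout:2, ring:2, cook:2, go:2, did:2, corner:2, than:2, about:2, pull:2, call:2, bring:2, cold:2, turn:1, my:1, stay:1, … (16 more, each freq 1)
Hapax (freq=1): am, come, drink, fast, hate, here, house, key, my, plate, river, run, spoon, stay, street, them, turn, wake, watch

19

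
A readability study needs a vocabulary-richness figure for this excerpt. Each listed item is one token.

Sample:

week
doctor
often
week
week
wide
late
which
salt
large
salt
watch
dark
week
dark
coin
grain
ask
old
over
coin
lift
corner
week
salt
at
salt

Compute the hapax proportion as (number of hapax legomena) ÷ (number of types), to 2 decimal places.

Frequencies: week:5, salt:4, dark:2, coin:2, doctor:1, often:1, wide:1, late:1, which:1, large:1, watch:1, grain:1, ask:1, old:1, over:1, lift:1, corner:1, at:1
Hapax count = 14; type count = 18.
Ratio = 14 / 18 = 0.78

0.78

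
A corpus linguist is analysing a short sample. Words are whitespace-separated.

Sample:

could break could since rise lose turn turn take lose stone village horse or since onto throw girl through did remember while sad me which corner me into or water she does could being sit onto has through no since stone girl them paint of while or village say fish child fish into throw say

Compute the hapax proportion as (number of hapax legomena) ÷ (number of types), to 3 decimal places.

Frequencies: could:3, since:3, or:3, lose:2, turn:2, stone:2, village:2, onto:2, throw:2, girl:2, through:2, while:2, me:2, into:2, say:2, fish:2, break:1, rise:1, take:1, horse:1, … (16 more, each freq 1)
Hapax count = 20; type count = 36.
Ratio = 20 / 36 = 0.556

0.556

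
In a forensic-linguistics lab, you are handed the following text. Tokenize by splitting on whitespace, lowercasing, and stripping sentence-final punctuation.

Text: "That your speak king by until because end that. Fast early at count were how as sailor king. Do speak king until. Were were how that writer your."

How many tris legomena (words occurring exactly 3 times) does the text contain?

3

Frequencies: that:3, king:3, were:3, your:2, speak:2, until:2, how:2, by:1, because:1, end:1, fast:1, early:1, at:1, count:1, as:1, sailor:1, do:1, writer:1
Words with frequency 3: king, that, were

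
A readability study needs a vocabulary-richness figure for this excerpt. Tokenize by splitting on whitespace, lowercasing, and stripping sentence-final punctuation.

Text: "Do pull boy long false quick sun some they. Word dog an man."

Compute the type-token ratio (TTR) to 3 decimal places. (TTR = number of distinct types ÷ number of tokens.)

1.000

N = 13 tokens, V = 13 types.
TTR = V / N = 13 / 13 = 1.000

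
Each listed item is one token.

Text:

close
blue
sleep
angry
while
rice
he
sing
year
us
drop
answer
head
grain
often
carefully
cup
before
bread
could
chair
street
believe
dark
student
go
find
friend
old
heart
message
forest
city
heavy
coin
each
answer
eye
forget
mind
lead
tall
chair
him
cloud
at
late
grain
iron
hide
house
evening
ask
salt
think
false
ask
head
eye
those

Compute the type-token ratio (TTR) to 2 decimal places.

N = 60 tokens, V = 54 types.
TTR = V / N = 54 / 60 = 0.90

0.90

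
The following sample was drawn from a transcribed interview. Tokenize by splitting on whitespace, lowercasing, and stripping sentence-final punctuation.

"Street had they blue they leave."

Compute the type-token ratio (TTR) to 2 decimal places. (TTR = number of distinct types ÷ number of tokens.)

0.83

N = 6 tokens, V = 5 types.
TTR = V / N = 5 / 6 = 0.83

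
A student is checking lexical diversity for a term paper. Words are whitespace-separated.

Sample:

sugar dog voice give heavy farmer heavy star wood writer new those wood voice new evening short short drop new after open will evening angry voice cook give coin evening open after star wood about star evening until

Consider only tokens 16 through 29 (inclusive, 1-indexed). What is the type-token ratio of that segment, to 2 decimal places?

0.86

Segment tokens 16–29: evening, short, short, drop, new, after, open, will, evening, angry, voice, cook, give, coin
Segment N = 14, segment V = 12.
TTR = 12 / 14 = 0.86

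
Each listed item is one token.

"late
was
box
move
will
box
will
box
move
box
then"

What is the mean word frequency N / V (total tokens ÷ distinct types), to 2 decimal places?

N = 11 tokens, V = 6 types.
Mean frequency = N / V = 11 / 6 = 1.83

1.83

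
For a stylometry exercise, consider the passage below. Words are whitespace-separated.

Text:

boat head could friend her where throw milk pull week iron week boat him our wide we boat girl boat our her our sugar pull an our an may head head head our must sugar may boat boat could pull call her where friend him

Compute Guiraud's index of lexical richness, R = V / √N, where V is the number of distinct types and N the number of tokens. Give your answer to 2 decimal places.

N = 45, V = 21.
√N = 6.708204
R = 21 / 6.708204 = 3.13

3.13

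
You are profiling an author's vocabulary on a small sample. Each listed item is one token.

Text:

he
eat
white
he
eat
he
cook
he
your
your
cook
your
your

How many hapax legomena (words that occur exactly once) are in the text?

Frequencies: he:4, your:4, eat:2, cook:2, white:1
Hapax (freq=1): white

1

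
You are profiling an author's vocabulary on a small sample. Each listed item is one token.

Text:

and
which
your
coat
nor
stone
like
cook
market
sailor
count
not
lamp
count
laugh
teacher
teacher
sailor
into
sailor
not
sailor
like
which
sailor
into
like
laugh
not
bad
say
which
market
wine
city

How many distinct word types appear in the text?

20

Distinct types: {and, bad, city, coat, cook, count, into, lamp, laugh, like, market, nor, not, sailor, say, stone, teacher, which, wine, your}
V = 20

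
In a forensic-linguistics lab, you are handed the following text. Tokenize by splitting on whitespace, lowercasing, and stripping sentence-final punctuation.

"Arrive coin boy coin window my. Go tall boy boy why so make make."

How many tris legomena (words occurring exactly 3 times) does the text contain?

Frequencies: boy:3, coin:2, make:2, arrive:1, window:1, my:1, go:1, tall:1, why:1, so:1
Words with frequency 3: boy

1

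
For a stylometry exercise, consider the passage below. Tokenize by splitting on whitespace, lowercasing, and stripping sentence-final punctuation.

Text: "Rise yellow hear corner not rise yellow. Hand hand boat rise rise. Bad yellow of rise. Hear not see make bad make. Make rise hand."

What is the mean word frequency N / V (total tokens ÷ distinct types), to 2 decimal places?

N = 25 tokens, V = 11 types.
Mean frequency = N / V = 25 / 11 = 2.27

2.27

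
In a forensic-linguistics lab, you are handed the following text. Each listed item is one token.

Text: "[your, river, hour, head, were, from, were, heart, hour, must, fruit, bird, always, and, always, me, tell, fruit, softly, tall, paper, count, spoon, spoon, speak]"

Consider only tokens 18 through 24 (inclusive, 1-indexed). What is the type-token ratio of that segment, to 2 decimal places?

0.86

Segment tokens 18–24: fruit, softly, tall, paper, count, spoon, spoon
Segment N = 7, segment V = 6.
TTR = 6 / 7 = 0.86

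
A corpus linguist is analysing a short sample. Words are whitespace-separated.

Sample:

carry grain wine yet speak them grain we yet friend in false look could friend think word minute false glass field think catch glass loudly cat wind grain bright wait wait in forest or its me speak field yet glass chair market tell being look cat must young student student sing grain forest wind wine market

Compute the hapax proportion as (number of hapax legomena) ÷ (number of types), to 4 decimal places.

Frequencies: grain:4, yet:3, glass:3, wine:2, speak:2, friend:2, in:2, false:2, look:2, think:2, field:2, cat:2, wind:2, wait:2, forest:2, market:2, student:2, carry:1, them:1, we:1, … (15 more, each freq 1)
Hapax count = 18; type count = 35.
Ratio = 18 / 35 = 0.5143

0.5143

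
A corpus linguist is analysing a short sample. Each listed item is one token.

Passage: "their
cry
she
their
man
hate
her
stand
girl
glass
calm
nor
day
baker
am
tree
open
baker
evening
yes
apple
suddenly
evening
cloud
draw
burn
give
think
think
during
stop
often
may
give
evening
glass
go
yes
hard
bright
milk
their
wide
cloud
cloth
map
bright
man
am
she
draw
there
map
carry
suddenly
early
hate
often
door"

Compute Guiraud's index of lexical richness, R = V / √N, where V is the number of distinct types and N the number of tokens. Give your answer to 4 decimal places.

5.2076

N = 59, V = 40.
√N = 7.681146
R = 40 / 7.681146 = 5.2076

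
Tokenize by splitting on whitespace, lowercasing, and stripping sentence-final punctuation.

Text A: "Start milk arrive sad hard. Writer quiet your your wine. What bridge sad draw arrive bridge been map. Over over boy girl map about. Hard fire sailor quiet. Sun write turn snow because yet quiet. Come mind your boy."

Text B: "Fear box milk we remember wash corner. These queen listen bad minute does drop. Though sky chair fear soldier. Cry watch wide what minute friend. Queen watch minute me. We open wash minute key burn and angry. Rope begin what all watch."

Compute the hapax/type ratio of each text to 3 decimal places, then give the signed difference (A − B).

-0.102

A: hapax=19, V=28, ratio=0.679
B: hapax=25, V=32, ratio=0.781
Difference = 0.679 − 0.781 = -0.102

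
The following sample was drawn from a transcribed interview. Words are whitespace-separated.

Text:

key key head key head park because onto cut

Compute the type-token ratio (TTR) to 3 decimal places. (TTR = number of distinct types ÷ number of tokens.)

N = 9 tokens, V = 6 types.
TTR = V / N = 6 / 9 = 0.667

0.667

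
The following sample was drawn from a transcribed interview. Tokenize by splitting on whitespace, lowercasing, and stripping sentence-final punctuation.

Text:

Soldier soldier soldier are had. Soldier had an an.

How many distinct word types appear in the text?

Distinct types: {an, are, had, soldier}
V = 4

4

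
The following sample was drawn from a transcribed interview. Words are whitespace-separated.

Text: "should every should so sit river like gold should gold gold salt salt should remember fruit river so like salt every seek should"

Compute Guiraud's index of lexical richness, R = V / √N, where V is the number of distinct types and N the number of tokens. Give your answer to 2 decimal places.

N = 23, V = 11.
√N = 4.795832
R = 11 / 4.795832 = 2.29

2.29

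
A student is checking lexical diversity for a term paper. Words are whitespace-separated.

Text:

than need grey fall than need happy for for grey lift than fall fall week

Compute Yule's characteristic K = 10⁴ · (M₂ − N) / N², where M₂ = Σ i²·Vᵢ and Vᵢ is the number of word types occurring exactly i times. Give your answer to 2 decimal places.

800.00

Frequencies: than:3, fall:3, need:2, grey:2, for:2, happy:1, lift:1, week:1
N = 15. Frequency spectrum: V_1=3, V_2=3, V_3=2
M₂ = 1²·3 + 2²·3 + 3²·2 = 33
K = 10000 × (33 − 15) / 15² = 800.00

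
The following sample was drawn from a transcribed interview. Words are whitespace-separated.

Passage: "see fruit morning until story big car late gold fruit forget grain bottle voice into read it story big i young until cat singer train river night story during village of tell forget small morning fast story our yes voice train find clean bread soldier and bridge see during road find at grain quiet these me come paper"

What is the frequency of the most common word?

Frequencies: story:4, see:2, fruit:2, morning:2, until:2, big:2, forget:2, grain:2, voice:2, train:2, during:2, find:2, car:1, late:1, gold:1, bottle:1, into:1, read:1, it:1, i:1, … (24 more, each freq 1)
Most common: 'story' with frequency 4.

4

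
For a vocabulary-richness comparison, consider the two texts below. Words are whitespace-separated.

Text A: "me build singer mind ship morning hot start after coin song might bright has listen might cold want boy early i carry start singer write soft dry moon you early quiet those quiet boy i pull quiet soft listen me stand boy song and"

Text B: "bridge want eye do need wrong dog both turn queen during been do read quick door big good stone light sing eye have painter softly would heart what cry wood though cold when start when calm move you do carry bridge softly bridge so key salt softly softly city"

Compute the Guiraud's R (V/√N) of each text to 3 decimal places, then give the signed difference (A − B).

-1.041

A: V=31, N=44, R=4.673
B: V=40, N=49, R=5.714
Difference = 4.673 − 5.714 = -1.041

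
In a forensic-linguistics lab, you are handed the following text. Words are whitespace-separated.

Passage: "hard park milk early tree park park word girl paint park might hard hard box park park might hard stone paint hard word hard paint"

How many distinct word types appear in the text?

Distinct types: {box, early, girl, hard, might, milk, paint, park, stone, tree, word}
V = 11

11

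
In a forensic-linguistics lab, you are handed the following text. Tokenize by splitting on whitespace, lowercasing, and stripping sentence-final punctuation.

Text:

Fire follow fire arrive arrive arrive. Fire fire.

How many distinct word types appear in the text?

Distinct types: {arrive, fire, follow}
V = 3

3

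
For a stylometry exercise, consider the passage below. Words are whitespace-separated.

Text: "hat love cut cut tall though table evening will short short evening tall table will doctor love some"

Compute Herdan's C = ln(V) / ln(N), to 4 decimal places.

0.8296

N = 18, V = 11.
ln(V) = 2.397895, ln(N) = 2.890372
C = 2.397895 / 2.890372 = 0.8296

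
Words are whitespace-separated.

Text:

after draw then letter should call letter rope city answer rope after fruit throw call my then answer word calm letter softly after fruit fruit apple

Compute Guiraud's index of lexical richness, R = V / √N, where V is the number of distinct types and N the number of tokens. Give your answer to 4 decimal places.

N = 26, V = 16.
√N = 5.099020
R = 16 / 5.099020 = 3.1379

3.1379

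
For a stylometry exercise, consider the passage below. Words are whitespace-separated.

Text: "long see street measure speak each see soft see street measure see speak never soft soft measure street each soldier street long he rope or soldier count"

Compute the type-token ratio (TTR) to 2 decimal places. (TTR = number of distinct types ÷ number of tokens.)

0.48

N = 27 tokens, V = 13 types.
TTR = V / N = 13 / 27 = 0.48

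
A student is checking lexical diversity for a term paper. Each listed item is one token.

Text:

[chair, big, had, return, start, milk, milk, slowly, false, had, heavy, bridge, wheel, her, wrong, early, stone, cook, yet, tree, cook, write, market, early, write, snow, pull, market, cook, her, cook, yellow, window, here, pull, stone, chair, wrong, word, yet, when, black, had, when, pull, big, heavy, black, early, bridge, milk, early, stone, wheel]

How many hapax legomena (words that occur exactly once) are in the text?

Frequencies: early:4, cook:4, had:3, milk:3, stone:3, pull:3, chair:2, big:2, heavy:2, bridge:2, wheel:2, her:2, wrong:2, yet:2, write:2, market:2, when:2, black:2, return:1, start:1, … (8 more, each freq 1)
Hapax (freq=1): false, here, return, slowly, snow, start, tree, window, word, yellow

10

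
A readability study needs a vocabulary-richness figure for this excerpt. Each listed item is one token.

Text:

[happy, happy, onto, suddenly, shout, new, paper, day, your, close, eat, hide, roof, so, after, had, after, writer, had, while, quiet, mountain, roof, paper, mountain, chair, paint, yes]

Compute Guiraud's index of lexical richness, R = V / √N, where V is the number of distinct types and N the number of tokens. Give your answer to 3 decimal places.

4.158

N = 28, V = 22.
√N = 5.291503
R = 22 / 5.291503 = 4.158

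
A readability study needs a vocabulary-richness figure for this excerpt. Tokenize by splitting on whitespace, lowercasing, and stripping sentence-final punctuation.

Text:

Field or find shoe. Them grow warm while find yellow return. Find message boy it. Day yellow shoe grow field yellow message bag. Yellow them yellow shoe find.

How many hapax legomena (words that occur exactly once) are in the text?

Frequencies: yellow:5, find:4, shoe:3, field:2, them:2, grow:2, message:2, or:1, warm:1, while:1, return:1, boy:1, it:1, day:1, bag:1
Hapax (freq=1): bag, boy, day, it, or, return, warm, while

8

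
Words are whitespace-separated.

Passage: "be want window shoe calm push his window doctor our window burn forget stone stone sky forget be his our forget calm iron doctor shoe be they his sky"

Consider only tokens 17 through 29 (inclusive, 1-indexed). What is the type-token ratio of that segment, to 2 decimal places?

0.77

Segment tokens 17–29: forget, be, his, our, forget, calm, iron, doctor, shoe, be, they, his, sky
Segment N = 13, segment V = 10.
TTR = 10 / 13 = 0.77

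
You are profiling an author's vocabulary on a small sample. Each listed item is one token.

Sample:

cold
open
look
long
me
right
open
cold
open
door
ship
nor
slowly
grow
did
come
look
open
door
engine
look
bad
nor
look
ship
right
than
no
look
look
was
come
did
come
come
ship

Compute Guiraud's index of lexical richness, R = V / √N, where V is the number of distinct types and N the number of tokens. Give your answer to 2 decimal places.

3.00

N = 36, V = 18.
√N = 6.000000
R = 18 / 6.000000 = 3.00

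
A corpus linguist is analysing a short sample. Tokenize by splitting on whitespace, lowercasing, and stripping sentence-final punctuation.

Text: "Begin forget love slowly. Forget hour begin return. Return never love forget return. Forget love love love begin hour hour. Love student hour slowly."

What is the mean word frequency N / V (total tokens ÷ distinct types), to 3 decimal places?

3.000

N = 24 tokens, V = 8 types.
Mean frequency = N / V = 24 / 8 = 3.000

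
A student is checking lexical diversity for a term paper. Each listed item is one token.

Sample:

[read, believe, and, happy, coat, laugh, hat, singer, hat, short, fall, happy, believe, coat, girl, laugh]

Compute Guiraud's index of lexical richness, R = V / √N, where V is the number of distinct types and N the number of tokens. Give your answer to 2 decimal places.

N = 16, V = 11.
√N = 4.000000
R = 11 / 4.000000 = 2.75

2.75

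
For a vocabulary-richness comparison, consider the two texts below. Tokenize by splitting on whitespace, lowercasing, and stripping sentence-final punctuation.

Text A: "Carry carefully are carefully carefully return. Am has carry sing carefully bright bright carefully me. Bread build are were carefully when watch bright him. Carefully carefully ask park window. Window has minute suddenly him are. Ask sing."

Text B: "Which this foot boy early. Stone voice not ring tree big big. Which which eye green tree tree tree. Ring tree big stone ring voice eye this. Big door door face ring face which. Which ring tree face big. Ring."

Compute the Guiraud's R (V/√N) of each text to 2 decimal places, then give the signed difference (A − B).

0.92

A: V=20, N=37, R=3.29
B: V=15, N=40, R=2.37
Difference = 3.29 − 2.37 = 0.92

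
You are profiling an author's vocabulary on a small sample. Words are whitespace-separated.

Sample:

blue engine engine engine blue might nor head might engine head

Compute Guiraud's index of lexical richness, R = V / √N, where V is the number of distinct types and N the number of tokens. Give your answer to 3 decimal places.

1.508

N = 11, V = 5.
√N = 3.316625
R = 5 / 3.316625 = 1.508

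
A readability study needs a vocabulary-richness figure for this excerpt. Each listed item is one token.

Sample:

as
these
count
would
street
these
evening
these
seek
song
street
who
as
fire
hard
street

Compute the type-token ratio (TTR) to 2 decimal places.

N = 16 tokens, V = 11 types.
TTR = V / N = 11 / 16 = 0.69

0.69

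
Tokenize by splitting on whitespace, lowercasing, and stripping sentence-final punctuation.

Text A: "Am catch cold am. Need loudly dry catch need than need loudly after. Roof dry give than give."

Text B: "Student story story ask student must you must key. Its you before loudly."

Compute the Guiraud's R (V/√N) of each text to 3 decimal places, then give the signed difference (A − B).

A: V=10, N=18, R=2.357
B: V=9, N=13, R=2.496
Difference = 2.357 − 2.496 = -0.139

-0.139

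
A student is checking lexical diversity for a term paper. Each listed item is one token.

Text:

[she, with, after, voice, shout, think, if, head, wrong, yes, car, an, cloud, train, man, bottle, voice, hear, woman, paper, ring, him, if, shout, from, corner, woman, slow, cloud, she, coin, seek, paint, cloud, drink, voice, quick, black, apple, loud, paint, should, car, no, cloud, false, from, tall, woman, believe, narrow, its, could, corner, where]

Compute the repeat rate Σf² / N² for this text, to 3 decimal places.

0.031

Frequencies: cloud:4, voice:3, woman:3, she:2, shout:2, if:2, car:2, from:2, corner:2, paint:2, with:1, after:1, think:1, head:1, wrong:1, yes:1, an:1, train:1, man:1, bottle:1, … (21 more, each freq 1)
Σf² = 93; N² = 3025
Repeat rate = 93 / 3025 = 0.031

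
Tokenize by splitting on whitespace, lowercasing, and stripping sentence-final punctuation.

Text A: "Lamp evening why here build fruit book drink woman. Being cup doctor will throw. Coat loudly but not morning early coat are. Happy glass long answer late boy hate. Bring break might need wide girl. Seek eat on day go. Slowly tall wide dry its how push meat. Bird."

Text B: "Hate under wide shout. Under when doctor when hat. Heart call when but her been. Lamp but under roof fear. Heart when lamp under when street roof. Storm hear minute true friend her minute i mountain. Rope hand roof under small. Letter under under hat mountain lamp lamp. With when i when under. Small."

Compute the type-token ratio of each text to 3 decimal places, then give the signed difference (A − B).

0.440

TTR(A) = 47/49 = 0.959
TTR(B) = 28/54 = 0.519
Difference = 0.959 − 0.519 = 0.440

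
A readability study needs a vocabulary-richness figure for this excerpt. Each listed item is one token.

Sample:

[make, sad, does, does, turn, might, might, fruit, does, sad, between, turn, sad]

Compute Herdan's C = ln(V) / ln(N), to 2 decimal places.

0.76

N = 13, V = 7.
ln(V) = 1.945910, ln(N) = 2.564949
C = 1.945910 / 2.564949 = 0.76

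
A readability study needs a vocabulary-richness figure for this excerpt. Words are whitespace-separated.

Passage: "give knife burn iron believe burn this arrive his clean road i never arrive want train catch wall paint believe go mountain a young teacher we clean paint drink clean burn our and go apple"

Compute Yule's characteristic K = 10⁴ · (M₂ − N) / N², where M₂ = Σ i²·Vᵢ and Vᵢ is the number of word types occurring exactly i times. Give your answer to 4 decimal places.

Frequencies: burn:3, clean:3, believe:2, arrive:2, paint:2, go:2, give:1, knife:1, iron:1, this:1, his:1, road:1, i:1, never:1, want:1, train:1, catch:1, wall:1, mountain:1, a:1, … (7 more, each freq 1)
N = 35. Frequency spectrum: V_1=21, V_2=4, V_3=2
M₂ = 1²·21 + 2²·4 + 3²·2 = 55
K = 10000 × (55 − 35) / 35² = 163.2653

163.2653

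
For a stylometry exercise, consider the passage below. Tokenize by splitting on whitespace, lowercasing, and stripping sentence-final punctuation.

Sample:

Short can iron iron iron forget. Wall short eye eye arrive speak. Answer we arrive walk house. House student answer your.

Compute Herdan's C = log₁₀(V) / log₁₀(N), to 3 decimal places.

0.867

N = 21, V = 14.
log₁₀(V) = 1.146128, log₁₀(N) = 1.322219
C = 1.146128 / 1.322219 = 0.867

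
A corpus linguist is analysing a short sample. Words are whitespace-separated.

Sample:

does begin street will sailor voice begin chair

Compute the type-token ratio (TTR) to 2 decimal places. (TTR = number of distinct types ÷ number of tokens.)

0.88

N = 8 tokens, V = 7 types.
TTR = V / N = 7 / 8 = 0.88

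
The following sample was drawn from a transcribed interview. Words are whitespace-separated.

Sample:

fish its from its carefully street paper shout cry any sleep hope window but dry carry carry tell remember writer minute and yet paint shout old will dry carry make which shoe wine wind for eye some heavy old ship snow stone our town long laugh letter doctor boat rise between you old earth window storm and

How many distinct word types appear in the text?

Distinct types: {and, any, between, boat, but, carefully, carry, cry, doctor, dry, earth, eye, fish, for, from, heavy, hope, its, laugh, letter, long, make, minute, old, our, paint, paper, remember, rise, ship, shoe, shout, sleep, snow, some, stone, storm, street, tell, town, which, will, wind, window, wine, writer, yet, you}
V = 48

48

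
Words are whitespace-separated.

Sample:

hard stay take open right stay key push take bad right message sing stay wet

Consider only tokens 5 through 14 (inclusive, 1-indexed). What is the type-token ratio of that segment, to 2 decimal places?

Segment tokens 5–14: right, stay, key, push, take, bad, right, message, sing, stay
Segment N = 10, segment V = 8.
TTR = 8 / 10 = 0.80

0.80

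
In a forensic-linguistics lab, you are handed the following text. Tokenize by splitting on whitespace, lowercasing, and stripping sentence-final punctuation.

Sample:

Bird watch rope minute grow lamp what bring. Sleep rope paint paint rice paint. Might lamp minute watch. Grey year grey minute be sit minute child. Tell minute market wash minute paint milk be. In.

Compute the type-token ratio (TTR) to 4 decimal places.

0.6286

N = 35 tokens, V = 22 types.
TTR = V / N = 22 / 35 = 0.6286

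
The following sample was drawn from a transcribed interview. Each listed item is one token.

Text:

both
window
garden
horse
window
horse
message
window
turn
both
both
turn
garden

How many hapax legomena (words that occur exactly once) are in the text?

1

Frequencies: both:3, window:3, garden:2, horse:2, turn:2, message:1
Hapax (freq=1): message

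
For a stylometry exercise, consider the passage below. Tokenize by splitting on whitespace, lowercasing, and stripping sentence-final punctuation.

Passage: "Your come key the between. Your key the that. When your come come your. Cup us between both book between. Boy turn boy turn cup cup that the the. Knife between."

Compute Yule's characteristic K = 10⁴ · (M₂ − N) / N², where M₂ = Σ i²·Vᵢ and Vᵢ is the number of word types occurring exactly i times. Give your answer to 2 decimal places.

582.73

Frequencies: your:4, the:4, between:4, come:3, cup:3, key:2, that:2, boy:2, turn:2, when:1, us:1, both:1, book:1, knife:1
N = 31. Frequency spectrum: V_1=5, V_2=4, V_3=2, V_4=3
M₂ = 1²·5 + 2²·4 + 3²·2 + 4²·3 = 87
K = 10000 × (87 − 31) / 31² = 582.73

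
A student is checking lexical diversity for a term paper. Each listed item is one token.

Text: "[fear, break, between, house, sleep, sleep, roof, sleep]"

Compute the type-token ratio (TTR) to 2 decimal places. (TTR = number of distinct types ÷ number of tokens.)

N = 8 tokens, V = 6 types.
TTR = V / N = 6 / 8 = 0.75

0.75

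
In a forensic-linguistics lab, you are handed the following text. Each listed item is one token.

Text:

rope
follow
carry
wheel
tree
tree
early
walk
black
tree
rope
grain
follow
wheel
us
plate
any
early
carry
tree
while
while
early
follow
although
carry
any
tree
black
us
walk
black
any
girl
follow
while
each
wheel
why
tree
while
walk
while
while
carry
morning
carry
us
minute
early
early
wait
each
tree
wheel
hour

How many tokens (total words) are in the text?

Tokens: rope, follow, carry, wheel, tree, tree, early, walk, black, tree, rope, grain, follow, wheel, us, plate, any, early, carry, tree, while, while, early, follow, although, carry, any, tree, black, us, walk, black, any, girl, follow, while, each, wheel, why, tree, while, walk, while, while, carry, morning, carry, us, minute, early, early, wait, each, tree, wheel, hour
N = 56

56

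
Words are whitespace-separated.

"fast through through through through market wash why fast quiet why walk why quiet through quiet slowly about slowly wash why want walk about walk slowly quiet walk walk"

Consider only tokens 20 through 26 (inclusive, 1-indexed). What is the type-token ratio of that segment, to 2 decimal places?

Segment tokens 20–26: wash, why, want, walk, about, walk, slowly
Segment N = 7, segment V = 6.
TTR = 6 / 7 = 0.86

0.86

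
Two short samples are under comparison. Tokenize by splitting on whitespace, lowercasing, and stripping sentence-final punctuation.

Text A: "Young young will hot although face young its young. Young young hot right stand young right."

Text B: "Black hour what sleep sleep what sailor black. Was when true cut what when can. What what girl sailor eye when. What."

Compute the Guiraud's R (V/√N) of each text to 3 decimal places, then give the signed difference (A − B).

A: V=8, N=16, R=2.000
B: V=12, N=22, R=2.558
Difference = 2.000 − 2.558 = -0.558

-0.558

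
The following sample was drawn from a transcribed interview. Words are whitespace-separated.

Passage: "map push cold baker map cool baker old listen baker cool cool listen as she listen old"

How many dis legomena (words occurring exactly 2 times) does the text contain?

Frequencies: baker:3, cool:3, listen:3, map:2, old:2, push:1, cold:1, as:1, she:1
Words with frequency 2: map, old

2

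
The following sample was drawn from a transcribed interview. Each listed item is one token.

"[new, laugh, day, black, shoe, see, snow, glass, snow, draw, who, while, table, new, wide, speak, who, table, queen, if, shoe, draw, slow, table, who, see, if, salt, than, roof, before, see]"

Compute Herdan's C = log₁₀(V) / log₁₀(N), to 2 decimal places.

N = 32, V = 21.
log₁₀(V) = 1.322219, log₁₀(N) = 1.505150
C = 1.322219 / 1.505150 = 0.88

0.88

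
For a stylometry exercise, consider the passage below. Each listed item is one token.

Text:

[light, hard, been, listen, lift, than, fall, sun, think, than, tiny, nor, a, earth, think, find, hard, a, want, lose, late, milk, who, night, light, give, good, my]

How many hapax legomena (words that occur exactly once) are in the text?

Frequencies: light:2, hard:2, than:2, think:2, a:2, been:1, listen:1, lift:1, fall:1, sun:1, tiny:1, nor:1, earth:1, find:1, want:1, lose:1, late:1, milk:1, who:1, night:1, … (3 more, each freq 1)
Hapax (freq=1): been, earth, fall, find, give, good, late, lift, listen, lose, milk, my, night, nor, sun, tiny, want, who

18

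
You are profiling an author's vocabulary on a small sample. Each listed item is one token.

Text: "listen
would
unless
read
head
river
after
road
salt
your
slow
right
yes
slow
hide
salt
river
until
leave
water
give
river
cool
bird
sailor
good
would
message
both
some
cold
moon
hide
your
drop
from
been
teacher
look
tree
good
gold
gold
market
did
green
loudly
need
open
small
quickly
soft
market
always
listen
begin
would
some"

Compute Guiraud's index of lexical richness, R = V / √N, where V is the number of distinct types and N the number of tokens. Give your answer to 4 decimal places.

5.9088

N = 58, V = 45.
√N = 7.615773
R = 45 / 7.615773 = 5.9088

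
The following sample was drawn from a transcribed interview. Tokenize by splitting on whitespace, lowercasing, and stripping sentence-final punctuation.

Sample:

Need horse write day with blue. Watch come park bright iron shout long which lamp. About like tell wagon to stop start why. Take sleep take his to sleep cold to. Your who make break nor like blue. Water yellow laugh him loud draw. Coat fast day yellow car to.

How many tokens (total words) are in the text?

Tokens: need, horse, write, day, with, blue, watch, come, park, bright, iron, shout, long, which, lamp, about, like, tell, wagon, to, stop, start, why, take, sleep, take, his, to, sleep, cold, to, your, who, make, break, nor, like, blue, water, yellow, laugh, him, loud, draw, coat, fast, day, yellow, car, to
N = 50

50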